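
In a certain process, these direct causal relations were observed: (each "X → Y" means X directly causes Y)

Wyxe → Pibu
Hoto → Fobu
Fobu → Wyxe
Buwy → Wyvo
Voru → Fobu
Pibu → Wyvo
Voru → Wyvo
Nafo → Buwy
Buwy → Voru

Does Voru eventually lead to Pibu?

Yes

There is a causal chain: Voru → Fobu → Wyxe → Pibu.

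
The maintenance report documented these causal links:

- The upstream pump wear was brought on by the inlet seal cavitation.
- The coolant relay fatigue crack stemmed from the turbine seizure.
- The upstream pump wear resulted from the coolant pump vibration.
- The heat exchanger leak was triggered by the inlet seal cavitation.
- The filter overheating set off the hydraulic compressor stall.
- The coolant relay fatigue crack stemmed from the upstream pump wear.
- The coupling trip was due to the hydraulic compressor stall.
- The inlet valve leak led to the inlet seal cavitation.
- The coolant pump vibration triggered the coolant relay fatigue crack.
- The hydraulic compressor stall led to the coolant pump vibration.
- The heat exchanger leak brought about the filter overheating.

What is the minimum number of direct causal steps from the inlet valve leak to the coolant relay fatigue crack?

Shortest chain: the inlet valve leak → the inlet seal cavitation → the upstream pump wear → the coolant relay fatigue crack.

3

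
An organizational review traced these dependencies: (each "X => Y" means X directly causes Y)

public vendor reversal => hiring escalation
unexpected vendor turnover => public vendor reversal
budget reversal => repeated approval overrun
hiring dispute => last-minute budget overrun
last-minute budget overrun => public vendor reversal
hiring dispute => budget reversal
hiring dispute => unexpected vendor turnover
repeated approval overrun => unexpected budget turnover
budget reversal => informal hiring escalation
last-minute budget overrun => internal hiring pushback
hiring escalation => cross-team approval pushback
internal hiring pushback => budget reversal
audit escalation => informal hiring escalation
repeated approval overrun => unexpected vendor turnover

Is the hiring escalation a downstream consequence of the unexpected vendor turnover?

Yes

There is a causal chain: the unexpected vendor turnover → the public vendor reversal → the hiring escalation.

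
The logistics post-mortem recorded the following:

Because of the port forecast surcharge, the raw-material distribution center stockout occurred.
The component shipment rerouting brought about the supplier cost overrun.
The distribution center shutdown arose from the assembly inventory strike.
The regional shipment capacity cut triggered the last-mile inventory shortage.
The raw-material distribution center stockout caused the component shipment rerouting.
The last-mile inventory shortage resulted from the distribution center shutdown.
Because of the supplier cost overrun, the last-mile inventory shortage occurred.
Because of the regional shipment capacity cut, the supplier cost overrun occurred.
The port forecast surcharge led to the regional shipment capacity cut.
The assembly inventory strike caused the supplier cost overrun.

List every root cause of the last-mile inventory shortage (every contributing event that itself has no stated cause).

Tracing upstream from the last-mile inventory shortage: the last-mile inventory shortage ← the regional shipment capacity cut ← the port forecast surcharge.
A separate upstream branch: the last-mile inventory shortage ← the distribution center shutdown ← the assembly inventory strike.
Each of those chain origins has no stated cause.

the assembly inventory strike, the port forecast surcharge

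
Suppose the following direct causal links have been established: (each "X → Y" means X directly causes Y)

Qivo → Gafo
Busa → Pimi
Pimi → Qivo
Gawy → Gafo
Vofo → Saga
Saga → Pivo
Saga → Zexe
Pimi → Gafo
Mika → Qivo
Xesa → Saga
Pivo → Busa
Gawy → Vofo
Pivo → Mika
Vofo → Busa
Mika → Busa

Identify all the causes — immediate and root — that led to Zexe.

Immediate cause of Zexe: Saga.
Further upstream: Gawy, Vofo, Xesa.

Gawy, Saga, Vofo, Xesa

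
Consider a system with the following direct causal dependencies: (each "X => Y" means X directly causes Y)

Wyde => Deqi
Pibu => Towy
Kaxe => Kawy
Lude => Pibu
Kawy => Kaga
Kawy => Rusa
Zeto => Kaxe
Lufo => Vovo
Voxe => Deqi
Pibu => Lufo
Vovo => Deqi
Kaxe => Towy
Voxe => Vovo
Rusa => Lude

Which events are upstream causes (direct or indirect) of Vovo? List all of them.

Kawy, Kaxe, Lude, Lufo, Pibu, Rusa, Voxe, Zeto

Immediate causes of Vovo: Lufo, Voxe.
Further upstream: Zeto, Kaxe, Kawy, Rusa, Lude, Pibu.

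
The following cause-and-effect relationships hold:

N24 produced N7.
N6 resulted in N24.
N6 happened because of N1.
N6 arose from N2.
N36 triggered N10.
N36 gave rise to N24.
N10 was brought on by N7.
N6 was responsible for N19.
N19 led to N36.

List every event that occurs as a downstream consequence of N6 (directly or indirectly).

N10, N19, N24, N36, N7

Direct effects: N19, N24.
2 steps out: N36, N7.
3 steps out: N10.
Not reachable from it: N1, N2.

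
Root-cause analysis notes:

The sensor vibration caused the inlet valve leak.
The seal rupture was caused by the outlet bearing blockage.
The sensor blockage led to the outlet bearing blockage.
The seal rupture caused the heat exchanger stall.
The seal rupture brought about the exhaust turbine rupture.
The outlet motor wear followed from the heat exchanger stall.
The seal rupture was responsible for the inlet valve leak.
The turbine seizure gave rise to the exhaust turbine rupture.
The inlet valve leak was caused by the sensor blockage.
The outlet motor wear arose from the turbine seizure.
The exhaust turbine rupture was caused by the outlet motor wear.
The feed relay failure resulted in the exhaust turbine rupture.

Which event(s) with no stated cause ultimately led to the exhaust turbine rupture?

the feed relay failure, the sensor blockage, the turbine seizure

Tracing upstream from the exhaust turbine rupture: the exhaust turbine rupture ← the seal rupture ← the outlet bearing blockage ← the sensor blockage.
A separate upstream branch: the exhaust turbine rupture ← the feed relay failure.
A separate upstream branch: the exhaust turbine rupture ← the turbine seizure.
Each of those chain origins has no stated cause.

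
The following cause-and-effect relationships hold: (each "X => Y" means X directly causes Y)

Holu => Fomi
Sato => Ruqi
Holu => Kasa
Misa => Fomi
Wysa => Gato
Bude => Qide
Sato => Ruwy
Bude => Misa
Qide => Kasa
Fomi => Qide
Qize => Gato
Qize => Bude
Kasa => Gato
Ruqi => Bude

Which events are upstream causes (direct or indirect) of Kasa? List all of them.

Bude, Fomi, Holu, Misa, Qide, Qize, Ruqi, Sato

Immediate causes of Kasa: Holu, Qide.
Further upstream: Sato, Ruqi, Qize, Bude, Misa, Fomi.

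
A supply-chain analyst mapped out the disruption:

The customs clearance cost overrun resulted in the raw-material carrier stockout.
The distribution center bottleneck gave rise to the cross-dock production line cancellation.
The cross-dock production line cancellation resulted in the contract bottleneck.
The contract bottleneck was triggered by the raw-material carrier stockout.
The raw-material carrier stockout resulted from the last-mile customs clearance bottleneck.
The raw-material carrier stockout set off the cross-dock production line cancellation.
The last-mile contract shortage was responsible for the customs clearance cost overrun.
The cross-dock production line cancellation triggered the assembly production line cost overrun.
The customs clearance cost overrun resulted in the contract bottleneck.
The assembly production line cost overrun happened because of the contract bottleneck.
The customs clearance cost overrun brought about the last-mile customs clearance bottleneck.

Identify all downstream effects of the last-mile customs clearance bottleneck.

the assembly production line cost overrun, the contract bottleneck, the cross-dock production line cancellation, the raw-material carrier stockout

Direct effects: the raw-material carrier stockout.
2 steps out: the cross-dock production line cancellation, the contract bottleneck.
3 steps out: the assembly production line cost overrun.
Not reachable from it: the last-mile contract shortage, the customs clearance cost overrun, the distribution center bottleneck.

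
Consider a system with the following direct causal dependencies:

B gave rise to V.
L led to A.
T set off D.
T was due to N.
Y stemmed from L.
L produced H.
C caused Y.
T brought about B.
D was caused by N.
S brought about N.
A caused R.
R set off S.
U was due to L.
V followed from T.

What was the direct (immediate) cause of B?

T

Upstream contributors include L, A, R, S, N, but only T feeds directly into B.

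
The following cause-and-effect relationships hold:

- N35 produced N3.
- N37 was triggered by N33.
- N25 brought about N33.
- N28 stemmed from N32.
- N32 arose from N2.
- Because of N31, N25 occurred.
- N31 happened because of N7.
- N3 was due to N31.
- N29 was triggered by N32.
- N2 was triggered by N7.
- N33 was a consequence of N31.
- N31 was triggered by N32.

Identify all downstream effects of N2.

Direct effects: N32.
2 steps out: N31, N28, N29.
3 steps out: N3, N25, N33.
4 steps out: N37.
Not reachable from it: N7, N35.

N25, N28, N29, N3, N31, N32, N33, N37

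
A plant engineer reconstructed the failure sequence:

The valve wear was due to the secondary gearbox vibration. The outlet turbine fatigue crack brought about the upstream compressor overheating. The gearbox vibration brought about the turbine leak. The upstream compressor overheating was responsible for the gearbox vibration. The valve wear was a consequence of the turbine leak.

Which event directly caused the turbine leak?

the gearbox vibration

Upstream contributors include the outlet turbine fatigue crack, the upstream compressor overheating, but only the gearbox vibration feeds directly into the turbine leak.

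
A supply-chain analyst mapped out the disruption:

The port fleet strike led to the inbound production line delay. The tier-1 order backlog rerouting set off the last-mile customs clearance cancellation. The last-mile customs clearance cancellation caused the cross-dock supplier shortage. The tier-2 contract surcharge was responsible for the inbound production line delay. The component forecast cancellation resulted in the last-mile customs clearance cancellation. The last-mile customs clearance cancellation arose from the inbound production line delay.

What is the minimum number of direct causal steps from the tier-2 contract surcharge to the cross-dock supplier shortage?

3

Shortest chain: the tier-2 contract surcharge → the inbound production line delay → the last-mile customs clearance cancellation → the cross-dock supplier shortage.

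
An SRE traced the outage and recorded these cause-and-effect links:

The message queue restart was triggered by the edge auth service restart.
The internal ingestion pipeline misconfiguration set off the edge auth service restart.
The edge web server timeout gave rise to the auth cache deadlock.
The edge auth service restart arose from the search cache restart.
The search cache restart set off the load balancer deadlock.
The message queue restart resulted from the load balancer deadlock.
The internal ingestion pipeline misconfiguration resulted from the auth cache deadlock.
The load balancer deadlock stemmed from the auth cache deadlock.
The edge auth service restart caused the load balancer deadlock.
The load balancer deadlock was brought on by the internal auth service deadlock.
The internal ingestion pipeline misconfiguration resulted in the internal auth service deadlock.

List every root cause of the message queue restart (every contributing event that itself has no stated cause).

Tracing upstream from the message queue restart: the message queue restart ← the load balancer deadlock ← the auth cache deadlock ← the edge web server timeout.
A separate upstream branch: the message queue restart ← the edge auth service restart ← the search cache restart.
Each of those chain origins has no stated cause.

the edge web server timeout, the search cache restart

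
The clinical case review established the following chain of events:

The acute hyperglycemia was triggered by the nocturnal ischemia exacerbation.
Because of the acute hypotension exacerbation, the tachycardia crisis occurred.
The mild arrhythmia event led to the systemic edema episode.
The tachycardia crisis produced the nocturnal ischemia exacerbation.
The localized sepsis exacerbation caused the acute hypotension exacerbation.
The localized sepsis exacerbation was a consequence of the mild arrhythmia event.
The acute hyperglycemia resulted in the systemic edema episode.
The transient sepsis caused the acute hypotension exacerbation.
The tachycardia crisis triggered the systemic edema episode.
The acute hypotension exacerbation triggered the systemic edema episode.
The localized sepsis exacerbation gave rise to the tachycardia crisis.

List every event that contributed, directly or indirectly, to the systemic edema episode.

Immediate causes of the systemic edema episode: the mild arrhythmia event, the acute hypotension exacerbation, the tachycardia crisis, the acute hyperglycemia.
Further upstream: the localized sepsis exacerbation, the nocturnal ischemia exacerbation, the transient sepsis.

the acute hyperglycemia, the acute hypotension exacerbation, the localized sepsis exacerbation, the mild arrhythmia event, the nocturnal ischemia exacerbation, the tachycardia crisis, the transient sepsis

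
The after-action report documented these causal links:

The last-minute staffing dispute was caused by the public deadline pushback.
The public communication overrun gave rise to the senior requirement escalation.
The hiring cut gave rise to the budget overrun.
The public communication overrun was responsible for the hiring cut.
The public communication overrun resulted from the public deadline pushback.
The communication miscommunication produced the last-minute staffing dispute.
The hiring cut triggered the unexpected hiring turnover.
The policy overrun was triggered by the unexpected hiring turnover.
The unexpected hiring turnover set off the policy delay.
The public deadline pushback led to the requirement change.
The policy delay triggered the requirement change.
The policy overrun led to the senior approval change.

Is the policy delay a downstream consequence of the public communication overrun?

Yes

There is a causal chain: the public communication overrun → the hiring cut → the unexpected hiring turnover → the policy delay.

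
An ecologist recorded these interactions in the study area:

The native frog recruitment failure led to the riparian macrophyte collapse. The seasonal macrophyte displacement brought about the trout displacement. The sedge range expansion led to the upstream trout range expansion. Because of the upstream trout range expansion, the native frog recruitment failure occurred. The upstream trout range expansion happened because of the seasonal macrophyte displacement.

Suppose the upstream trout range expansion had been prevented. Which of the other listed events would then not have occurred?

the native frog recruitment failure, the riparian macrophyte collapse

Downstream of the upstream trout range expansion: the native frog recruitment failure, the riparian macrophyte collapse.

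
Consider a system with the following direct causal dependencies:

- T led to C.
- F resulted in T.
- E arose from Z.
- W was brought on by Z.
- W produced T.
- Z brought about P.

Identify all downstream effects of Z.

C, E, P, T, W

Direct effects: W, E, P.
2 steps out: T.
3 steps out: C.
Not reachable from it: F.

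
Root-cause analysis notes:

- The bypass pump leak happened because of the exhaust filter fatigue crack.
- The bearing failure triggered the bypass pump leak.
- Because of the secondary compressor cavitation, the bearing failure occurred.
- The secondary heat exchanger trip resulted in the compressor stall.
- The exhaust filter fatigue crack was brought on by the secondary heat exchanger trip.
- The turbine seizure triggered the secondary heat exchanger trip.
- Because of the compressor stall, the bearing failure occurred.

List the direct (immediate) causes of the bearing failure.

Upstream contributors include the turbine seizure, the secondary heat exchanger trip, but only the compressor stall, the secondary compressor cavitation feed directly into the bearing failure.

the compressor stall, the secondary compressor cavitation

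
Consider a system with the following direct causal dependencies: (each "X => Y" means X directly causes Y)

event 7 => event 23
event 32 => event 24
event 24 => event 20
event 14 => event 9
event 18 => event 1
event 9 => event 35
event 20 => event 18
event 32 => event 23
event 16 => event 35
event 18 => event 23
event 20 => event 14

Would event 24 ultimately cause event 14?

There is a causal chain: event 24 → event 20 → event 14.

Yes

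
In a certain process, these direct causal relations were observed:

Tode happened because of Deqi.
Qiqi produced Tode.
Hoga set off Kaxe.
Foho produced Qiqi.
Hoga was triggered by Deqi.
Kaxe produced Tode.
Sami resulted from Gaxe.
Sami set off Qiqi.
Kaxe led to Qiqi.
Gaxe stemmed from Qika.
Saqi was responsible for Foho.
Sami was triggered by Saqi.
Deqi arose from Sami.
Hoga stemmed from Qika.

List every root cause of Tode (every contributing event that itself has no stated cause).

Tracing upstream from Tode: Tode ← Kaxe ← Hoga ← Qika.
A separate upstream branch: Tode ← Deqi ← Sami ← Saqi.
Each of those chain origins has no stated cause.

Qika, Saqi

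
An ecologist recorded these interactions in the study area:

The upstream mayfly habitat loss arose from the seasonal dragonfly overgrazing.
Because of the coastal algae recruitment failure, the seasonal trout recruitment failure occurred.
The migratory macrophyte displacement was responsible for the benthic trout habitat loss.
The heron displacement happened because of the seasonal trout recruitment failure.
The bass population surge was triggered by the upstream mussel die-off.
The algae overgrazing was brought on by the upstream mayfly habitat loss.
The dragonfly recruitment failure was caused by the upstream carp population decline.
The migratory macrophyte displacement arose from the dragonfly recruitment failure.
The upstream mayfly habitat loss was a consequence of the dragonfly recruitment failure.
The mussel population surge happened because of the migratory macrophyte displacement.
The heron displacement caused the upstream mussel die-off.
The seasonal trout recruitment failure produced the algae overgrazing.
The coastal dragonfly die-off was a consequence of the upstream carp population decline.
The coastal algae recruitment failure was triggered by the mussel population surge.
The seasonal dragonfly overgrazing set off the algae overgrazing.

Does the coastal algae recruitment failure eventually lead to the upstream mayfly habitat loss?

No

The coastal algae recruitment failure leads to the seasonal trout recruitment failure, the heron displacement, the upstream mussel die-off, the bass population surge, the algae overgrazing; the upstream mayfly habitat loss is not among them.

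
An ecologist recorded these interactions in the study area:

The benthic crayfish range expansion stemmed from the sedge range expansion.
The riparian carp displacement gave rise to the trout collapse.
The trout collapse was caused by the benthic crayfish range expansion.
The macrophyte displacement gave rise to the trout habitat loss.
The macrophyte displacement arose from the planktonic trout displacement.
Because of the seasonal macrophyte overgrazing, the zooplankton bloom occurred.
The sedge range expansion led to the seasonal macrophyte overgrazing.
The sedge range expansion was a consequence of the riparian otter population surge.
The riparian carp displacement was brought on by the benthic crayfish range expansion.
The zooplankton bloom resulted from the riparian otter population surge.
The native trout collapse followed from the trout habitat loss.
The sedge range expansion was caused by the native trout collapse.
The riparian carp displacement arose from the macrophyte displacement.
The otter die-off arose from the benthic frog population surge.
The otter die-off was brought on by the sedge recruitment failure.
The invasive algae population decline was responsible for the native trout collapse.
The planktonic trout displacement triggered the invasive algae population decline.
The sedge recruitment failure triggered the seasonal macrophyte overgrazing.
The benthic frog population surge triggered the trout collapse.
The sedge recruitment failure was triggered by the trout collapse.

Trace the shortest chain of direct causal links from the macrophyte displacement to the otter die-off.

the macrophyte displacement → the riparian carp displacement
the riparian carp displacement → the trout collapse
the trout collapse → the sedge recruitment failure
the sedge recruitment failure → the otter die-off
Length: 4 steps.

the macrophyte displacement → the riparian carp displacement → the trout collapse → the sedge recruitment failure → the otter die-off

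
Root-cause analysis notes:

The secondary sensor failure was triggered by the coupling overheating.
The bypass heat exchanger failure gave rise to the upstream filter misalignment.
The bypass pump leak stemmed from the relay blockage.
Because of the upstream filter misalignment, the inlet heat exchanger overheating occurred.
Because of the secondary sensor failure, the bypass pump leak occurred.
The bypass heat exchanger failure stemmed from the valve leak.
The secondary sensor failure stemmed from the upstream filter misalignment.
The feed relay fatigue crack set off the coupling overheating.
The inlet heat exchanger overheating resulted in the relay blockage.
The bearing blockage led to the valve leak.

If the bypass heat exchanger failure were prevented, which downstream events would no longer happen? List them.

Downstream of the bypass heat exchanger failure: the upstream filter misalignment, the inlet heat exchanger overheating, the relay blockage, the secondary sensor failure, the bypass pump leak.
Of those, still caused via another path: the secondary sensor failure, the bypass pump leak.
The remainder have no surviving cause.

the inlet heat exchanger overheating, the relay blockage, the upstream filter misalignment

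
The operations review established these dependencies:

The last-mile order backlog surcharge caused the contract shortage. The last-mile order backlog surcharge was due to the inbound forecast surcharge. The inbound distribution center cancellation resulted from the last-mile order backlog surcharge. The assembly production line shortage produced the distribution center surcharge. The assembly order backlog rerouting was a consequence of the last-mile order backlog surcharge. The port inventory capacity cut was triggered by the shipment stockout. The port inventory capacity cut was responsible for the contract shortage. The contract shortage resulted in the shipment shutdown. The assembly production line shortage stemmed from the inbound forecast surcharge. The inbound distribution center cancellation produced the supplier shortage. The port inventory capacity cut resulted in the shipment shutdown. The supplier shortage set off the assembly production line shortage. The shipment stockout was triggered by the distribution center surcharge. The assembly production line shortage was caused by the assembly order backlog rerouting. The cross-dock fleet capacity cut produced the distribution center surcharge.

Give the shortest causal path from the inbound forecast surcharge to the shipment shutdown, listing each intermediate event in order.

the inbound forecast surcharge → the last-mile order backlog surcharge → the contract shortage → the shipment shutdown

the inbound forecast surcharge → the last-mile order backlog surcharge
the last-mile order backlog surcharge → the contract shortage
the contract shortage → the shipment shutdown
Length: 3 steps.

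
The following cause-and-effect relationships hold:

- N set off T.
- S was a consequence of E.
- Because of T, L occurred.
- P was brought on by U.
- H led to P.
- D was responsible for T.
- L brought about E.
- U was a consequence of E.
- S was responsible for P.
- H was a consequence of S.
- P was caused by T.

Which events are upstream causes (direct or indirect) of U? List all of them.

Immediate cause of U: E.
Further upstream: N, T, L, D.

D, E, L, N, T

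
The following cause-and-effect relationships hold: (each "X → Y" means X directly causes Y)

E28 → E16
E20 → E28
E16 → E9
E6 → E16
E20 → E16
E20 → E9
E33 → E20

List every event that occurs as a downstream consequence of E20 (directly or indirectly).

E16, E28, E9

Direct effects: E28, E16, E9.
Not reachable from it: E33, E6.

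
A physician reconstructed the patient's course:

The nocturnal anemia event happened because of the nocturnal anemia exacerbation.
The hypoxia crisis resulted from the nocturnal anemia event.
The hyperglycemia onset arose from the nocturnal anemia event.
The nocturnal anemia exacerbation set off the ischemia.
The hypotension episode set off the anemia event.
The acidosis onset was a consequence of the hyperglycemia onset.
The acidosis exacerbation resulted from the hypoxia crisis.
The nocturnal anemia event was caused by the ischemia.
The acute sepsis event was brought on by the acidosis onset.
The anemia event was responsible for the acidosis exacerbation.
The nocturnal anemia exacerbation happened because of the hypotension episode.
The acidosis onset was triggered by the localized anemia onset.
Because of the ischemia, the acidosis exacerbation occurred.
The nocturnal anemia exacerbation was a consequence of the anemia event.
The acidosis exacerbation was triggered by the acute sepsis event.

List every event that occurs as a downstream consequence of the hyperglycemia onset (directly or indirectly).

Direct effects: the acidosis onset.
2 steps out: the acute sepsis event.
3 steps out: the acidosis exacerbation.
Not reachable from it: the hypotension episode, the anemia event, the nocturnal anemia exacerbation, the ischemia, the nocturnal anemia event, the localized anemia onset, the hypoxia crisis.

the acidosis exacerbation, the acidosis onset, the acute sepsis event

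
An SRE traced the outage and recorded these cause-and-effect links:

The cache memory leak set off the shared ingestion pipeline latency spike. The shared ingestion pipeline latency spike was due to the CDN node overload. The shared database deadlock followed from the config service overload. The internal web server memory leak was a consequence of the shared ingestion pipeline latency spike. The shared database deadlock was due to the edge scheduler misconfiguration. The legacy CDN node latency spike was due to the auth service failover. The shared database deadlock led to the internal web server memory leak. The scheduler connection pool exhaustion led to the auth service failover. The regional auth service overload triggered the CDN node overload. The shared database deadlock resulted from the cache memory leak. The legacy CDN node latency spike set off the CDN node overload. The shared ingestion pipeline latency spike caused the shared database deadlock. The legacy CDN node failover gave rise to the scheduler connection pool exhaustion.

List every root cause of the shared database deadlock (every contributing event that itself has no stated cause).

the cache memory leak, the config service overload, the edge scheduler misconfiguration, the legacy CDN node failover, the regional auth service overload

Tracing upstream from the shared database deadlock: the shared database deadlock ← the shared ingestion pipeline latency spike ← the CDN node overload ← the legacy CDN node latency spike ← the auth service failover ← the scheduler connection pool exhaustion ← the legacy CDN node failover.
A separate upstream branch: the shared database deadlock ← the config service overload.
A separate upstream branch: the shared database deadlock ← the shared ingestion pipeline latency spike ← the CDN node overload ← the regional auth service overload.
A separate upstream branch: the shared database deadlock ← the edge scheduler misconfiguration.
A separate upstream branch: the shared database deadlock ← the cache memory leak.
Each of those chain origins has no stated cause.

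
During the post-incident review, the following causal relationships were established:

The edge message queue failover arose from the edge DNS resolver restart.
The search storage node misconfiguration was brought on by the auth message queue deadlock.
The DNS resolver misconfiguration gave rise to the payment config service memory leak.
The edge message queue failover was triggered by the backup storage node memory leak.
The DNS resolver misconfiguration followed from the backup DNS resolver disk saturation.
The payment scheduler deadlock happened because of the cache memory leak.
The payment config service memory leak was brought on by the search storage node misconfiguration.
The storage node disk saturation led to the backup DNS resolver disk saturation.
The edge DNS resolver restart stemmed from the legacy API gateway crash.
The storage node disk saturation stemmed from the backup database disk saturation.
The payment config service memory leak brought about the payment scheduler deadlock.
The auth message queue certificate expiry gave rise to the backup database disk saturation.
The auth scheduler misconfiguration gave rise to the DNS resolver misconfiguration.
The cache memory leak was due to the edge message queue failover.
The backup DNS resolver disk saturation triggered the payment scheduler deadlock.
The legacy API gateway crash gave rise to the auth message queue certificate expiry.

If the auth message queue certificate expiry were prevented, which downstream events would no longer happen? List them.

Downstream of the auth message queue certificate expiry: the backup database disk saturation, the storage node disk saturation, the backup DNS resolver disk saturation, the DNS resolver misconfiguration, the payment config service memory leak, the payment scheduler deadlock.
Of those, still caused via another path: the DNS resolver misconfiguration, the payment config service memory leak, the payment scheduler deadlock.
The remainder have no surviving cause.

the backup DNS resolver disk saturation, the backup database disk saturation, the storage node disk saturation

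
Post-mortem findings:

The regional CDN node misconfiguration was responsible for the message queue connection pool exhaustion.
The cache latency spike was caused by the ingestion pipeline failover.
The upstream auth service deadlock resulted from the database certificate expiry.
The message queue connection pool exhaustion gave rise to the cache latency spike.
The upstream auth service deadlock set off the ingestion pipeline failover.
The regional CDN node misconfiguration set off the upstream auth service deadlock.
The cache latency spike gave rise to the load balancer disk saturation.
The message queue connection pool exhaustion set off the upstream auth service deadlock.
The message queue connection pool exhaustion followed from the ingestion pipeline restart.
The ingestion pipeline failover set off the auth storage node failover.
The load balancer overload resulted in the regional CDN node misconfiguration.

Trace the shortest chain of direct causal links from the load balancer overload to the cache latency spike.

the load balancer overload → the regional CDN node misconfiguration → the message queue connection pool exhaustion → the cache latency spike

the load balancer overload → the regional CDN node misconfiguration
the regional CDN node misconfiguration → the message queue connection pool exhaustion
the message queue connection pool exhaustion → the cache latency spike
Length: 3 steps.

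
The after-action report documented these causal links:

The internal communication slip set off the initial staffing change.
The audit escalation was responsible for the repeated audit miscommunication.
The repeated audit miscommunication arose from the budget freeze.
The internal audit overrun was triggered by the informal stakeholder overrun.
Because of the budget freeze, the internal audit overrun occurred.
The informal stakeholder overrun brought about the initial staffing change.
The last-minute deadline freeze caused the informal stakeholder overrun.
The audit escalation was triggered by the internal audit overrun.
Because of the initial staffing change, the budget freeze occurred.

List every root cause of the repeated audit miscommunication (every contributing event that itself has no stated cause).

Tracing upstream from the repeated audit miscommunication: the repeated audit miscommunication ← the budget freeze ← the initial staffing change ← the informal stakeholder overrun ← the last-minute deadline freeze.
A separate upstream branch: the repeated audit miscommunication ← the budget freeze ← the initial staffing change ← the internal communication slip.
Each of those chain origins has no stated cause.

the internal communication slip, the last-minute deadline freeze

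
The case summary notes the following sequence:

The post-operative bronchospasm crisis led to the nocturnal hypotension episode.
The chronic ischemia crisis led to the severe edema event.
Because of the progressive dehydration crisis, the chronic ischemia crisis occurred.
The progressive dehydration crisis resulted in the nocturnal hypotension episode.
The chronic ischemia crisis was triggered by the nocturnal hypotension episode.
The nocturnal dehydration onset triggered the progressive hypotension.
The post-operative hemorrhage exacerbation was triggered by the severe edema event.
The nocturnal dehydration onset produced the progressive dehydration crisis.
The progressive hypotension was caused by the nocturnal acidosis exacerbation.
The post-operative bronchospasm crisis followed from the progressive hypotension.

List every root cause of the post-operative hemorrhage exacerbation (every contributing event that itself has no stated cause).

Tracing upstream from the post-operative hemorrhage exacerbation: the post-operative hemorrhage exacerbation ← the severe edema event ← the chronic ischemia crisis ← the progressive dehydration crisis ← the nocturnal dehydration onset.
A separate upstream branch: the post-operative hemorrhage exacerbation ← the severe edema event ← the chronic ischemia crisis ← the nocturnal hypotension episode ← the post-operative bronchospasm crisis ← the progressive hypotension ← the nocturnal acidosis exacerbation.
Each of those chain origins has no stated cause.

the nocturnal acidosis exacerbation, the nocturnal dehydration onset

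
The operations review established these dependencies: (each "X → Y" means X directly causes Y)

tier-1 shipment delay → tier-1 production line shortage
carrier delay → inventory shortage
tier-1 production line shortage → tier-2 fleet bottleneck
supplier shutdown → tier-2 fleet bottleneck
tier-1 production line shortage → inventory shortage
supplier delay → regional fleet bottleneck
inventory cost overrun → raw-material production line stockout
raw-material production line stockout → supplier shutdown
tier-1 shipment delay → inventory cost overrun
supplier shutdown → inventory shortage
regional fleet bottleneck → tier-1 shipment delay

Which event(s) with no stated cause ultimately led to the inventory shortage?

Tracing upstream from the inventory shortage: the inventory shortage ← the tier-1 production line shortage ← the tier-1 shipment delay ← the regional fleet bottleneck ← the supplier delay.
A separate upstream branch: the inventory shortage ← the carrier delay.
Each of those chain origins has no stated cause.

the carrier delay, the supplier delay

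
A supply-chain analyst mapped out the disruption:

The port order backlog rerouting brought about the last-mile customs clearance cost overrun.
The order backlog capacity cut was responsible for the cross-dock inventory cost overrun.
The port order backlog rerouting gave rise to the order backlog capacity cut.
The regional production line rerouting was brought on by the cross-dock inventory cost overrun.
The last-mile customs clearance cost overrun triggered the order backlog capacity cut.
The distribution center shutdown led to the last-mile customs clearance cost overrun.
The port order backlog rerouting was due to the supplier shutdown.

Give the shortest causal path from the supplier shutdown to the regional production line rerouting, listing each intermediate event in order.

the supplier shutdown → the port order backlog rerouting → the order backlog capacity cut → the cross-dock inventory cost overrun → the regional production line rerouting

the supplier shutdown → the port order backlog rerouting
the port order backlog rerouting → the order backlog capacity cut
the order backlog capacity cut → the cross-dock inventory cost overrun
the cross-dock inventory cost overrun → the regional production line rerouting
Length: 4 steps.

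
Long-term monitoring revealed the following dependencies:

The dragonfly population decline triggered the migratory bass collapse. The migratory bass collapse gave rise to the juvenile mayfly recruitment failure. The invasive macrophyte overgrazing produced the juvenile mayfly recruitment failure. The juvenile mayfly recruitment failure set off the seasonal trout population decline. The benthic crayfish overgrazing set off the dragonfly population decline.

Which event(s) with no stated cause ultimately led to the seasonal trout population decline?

Tracing upstream from the seasonal trout population decline: the seasonal trout population decline ← the juvenile mayfly recruitment failure ← the migratory bass collapse ← the dragonfly population decline ← the benthic crayfish overgrazing.
A separate upstream branch: the seasonal trout population decline ← the juvenile mayfly recruitment failure ← the invasive macrophyte overgrazing.
Each of those chain origins has no stated cause.

the benthic crayfish overgrazing, the invasive macrophyte overgrazing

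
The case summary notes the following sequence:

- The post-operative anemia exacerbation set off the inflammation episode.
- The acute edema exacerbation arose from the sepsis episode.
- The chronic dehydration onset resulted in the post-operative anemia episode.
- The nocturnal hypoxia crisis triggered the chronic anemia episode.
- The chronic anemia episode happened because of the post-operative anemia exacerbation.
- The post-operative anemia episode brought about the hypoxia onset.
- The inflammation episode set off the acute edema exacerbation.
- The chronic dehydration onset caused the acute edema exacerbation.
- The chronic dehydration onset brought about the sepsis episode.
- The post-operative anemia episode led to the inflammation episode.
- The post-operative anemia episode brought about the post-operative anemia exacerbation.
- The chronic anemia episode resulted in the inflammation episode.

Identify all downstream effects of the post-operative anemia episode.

the acute edema exacerbation, the chronic anemia episode, the hypoxia onset, the inflammation episode, the post-operative anemia exacerbation

Direct effects: the post-operative anemia exacerbation, the inflammation episode, the hypoxia onset.
2 steps out: the chronic anemia episode, the acute edema exacerbation.
Not reachable from it: the chronic dehydration onset, the sepsis episode, the nocturnal hypoxia crisis.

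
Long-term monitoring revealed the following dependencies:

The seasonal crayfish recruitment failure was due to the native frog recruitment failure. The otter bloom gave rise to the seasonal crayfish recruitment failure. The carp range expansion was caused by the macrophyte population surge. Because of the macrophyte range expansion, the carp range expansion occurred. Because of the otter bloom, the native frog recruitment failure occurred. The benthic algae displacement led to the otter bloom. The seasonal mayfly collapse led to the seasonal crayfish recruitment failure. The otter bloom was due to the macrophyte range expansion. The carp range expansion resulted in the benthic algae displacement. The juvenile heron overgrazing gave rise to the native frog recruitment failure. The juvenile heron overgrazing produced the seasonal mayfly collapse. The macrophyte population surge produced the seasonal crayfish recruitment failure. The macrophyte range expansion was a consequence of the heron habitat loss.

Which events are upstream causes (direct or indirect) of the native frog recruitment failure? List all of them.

Immediate causes of the native frog recruitment failure: the juvenile heron overgrazing, the otter bloom.
Further upstream: the heron habitat loss, the macrophyte range expansion, the macrophyte population surge, the carp range expansion, the benthic algae displacement.

the benthic algae displacement, the carp range expansion, the heron habitat loss, the juvenile heron overgrazing, the macrophyte population surge, the macrophyte range expansion, the otter bloom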